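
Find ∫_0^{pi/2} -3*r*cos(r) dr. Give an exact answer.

3 - 3*pi/2

Integrate by parts once (u = r, dv = -3*cos(r) dr).
An antiderivative is F(r) = -3*r*sin(r) - 3*cos(r).
Then F(pi/2) - F(0) = (-3*pi/2) - (-3) = 3 - 3*pi/2.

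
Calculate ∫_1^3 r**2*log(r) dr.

Integrate by parts once (u = ln r, dv = r**2 dr).
An antiderivative is F(r) = r**3*(3*log(r) - 1)/9.
Then F(3) - F(1) = (-3 + 9*log(3)) - (-1/9) = -26/9 + 9*log(3).

-26/9 + 9*log(3)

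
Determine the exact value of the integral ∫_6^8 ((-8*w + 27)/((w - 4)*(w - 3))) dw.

Factor the denominator: w**2 - 7*w + 12 = (w - 3)(w - 4).
Partial fractions: (-8*w + 27)/((w - 4)*(w - 3)) = -3/(w - 3) - 5/(w - 4).
An antiderivative is F(w) = -5*log(w - 4) - 3*log(w - 3).
Then F(8) - F(6) = (-10*log(2) - 3*log(5)) - (-5*log(2) - 3*log(3)) = -3*log(5) - 5*log(2) + 3*log(3).

-3*log(5) - 5*log(2) + 3*log(3)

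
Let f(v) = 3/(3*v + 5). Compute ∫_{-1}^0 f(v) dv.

log(5/2)

An antiderivative is F(v) = log(3*v + 5).
Then F(0) - F(-1) = (log(5)) - (log(2)) = log(5/2).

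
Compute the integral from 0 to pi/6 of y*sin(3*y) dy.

1/9

Integrate by parts once (u = y, dv = sin(3*y) dy).
An antiderivative is F(y) = -y*cos(3*y)/3 + sin(3*y)/9.
Then F(pi/6) - F(0) = (1/9) - (0) = 1/9.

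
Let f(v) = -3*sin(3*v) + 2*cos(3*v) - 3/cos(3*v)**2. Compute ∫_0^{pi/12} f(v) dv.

-2 + 5*sqrt(2)/6

An antiderivative is F(v) = 2*sin(3*v)/3 + cos(3*v) - tan(3*v).
Then F(pi/12) - F(0) = (-1 + 5*sqrt(2)/6) - (1) = -2 + 5*sqrt(2)/6.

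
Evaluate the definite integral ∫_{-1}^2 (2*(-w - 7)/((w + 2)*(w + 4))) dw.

-7*log(2)

Factor the denominator: w**2 + 6*w + 8 = (w + 4)(w + 2).
Partial fractions: 2*(-w - 7)/((w + 2)*(w + 4)) = 3/(w + 4) - 5/(w + 2).
An antiderivative is F(w) = -5*log(w + 2) + 3*log(w + 4).
Then F(2) - F(-1) = (-7*log(2) + 3*log(3)) - (log(27)) = -7*log(2).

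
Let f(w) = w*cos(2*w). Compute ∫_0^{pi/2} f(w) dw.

Integrate by parts once (u = w, dv = cos(2*w) dw).
An antiderivative is F(w) = w*sin(2*w)/2 + cos(2*w)/4.
Then F(pi/2) - F(0) = (-1/4) - (1/4) = -1/2.

-1/2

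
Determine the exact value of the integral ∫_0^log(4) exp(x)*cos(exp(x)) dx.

Let u = exp(x), so du = exp(x) dx. When x = 0, u = 1; when x = log(4), u = 4.
The integral becomes ∫ cos(u) du from 1 to 4, with antiderivative sin(u).
Back in x: F(x) = sin(exp(x)).
Then F(log(4)) - F(0) = (sin(4)) - (sin(1)) = -sin(1) + sin(4).

-sin(1) + sin(4)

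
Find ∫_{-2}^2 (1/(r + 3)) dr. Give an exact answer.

log(5)

An antiderivative is F(r) = log(r + 3).
Then F(2) - F(-2) = (log(5)) - (0) = log(5).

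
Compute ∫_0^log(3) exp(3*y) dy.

26/3

Let u = exp(y), so du = exp(y) dy. When y = 0, u = 1; when y = log(3), u = 3.
The integral becomes ∫ u**2 du from 1 to 3, with antiderivative u**3/3.
Back in y: F(y) = exp(3*y)/3.
Then F(log(3)) - F(0) = (9) - (1/3) = 26/3.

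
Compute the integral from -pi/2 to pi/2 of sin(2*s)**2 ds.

Use the identity sin^2(2*s) = (1 - cos(4*s))/2.
An antiderivative is F(s) = s/2 - sin(4*s)/8.
Then F(pi/2) - F(-pi/2) = (pi/4) - (-pi/4) = pi/2.

pi/2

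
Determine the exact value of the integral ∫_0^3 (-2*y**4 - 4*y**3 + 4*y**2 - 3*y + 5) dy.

-1407/10

By the power rule, an antiderivative is F(y) = -2*y**5/5 - y**4 + 4*y**3/3 - 3*y**2/2 + 5*y.
Then F(3) - F(0) = (-1407/10) - (0) = -1407/10.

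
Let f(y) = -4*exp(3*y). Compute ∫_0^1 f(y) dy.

4/3 - 4*exp(3)/3

An antiderivative is F(y) = -4*exp(3*y)/3.
Then F(1) - F(0) = (-4*exp(3)/3) - (-4/3) = 4/3 - 4*exp(3)/3.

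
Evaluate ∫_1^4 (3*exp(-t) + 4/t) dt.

-3*exp(-4) + 3*exp(-1) + 8*log(2)

An antiderivative is F(t) = 4*log(t) - 3*exp(-t).
Then F(4) - F(1) = (-3*exp(-4) + 8*log(2)) - (-3*exp(-1)) = -3*exp(-4) + 3*exp(-1) + 8*log(2).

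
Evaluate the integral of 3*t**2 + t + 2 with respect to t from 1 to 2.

21/2

By the power rule, an antiderivative is F(t) = t**3 + t**2/2 + 2*t.
Then F(2) - F(1) = (14) - (7/2) = 21/2.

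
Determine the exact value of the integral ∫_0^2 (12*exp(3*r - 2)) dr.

Let u = 3*r - 2, so du = 3 dr. When r = 0, u = -2; when r = 2, u = 4.
The integral becomes 4·∫ exp(u) du from -2 to 4, with antiderivative 4*exp(u).
Back in r: F(r) = 4*exp(3*r - 2).
Then F(2) - F(0) = (4*exp(4)) - (4*exp(-2)) = -(4 - 4*exp(6))*exp(-2).

-(4 - 4*exp(6))*exp(-2)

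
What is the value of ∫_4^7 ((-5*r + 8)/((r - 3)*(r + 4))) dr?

Factor the denominator: r**2 + r - 12 = (r + 4)(r - 3).
Partial fractions: (-5*r + 8)/((r - 3)*(r + 4)) = -4/(r + 4) - 1/(r - 3).
An antiderivative is F(r) = -log(r - 3) - 4*log(r + 4).
Then F(7) - F(4) = (-4*log(11) - 2*log(2)) - (-12*log(2)) = -4*log(11) + 10*log(2).

-4*log(11) + 10*log(2)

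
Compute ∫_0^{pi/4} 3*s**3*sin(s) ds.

Integrate by parts 3 times (u = s^3, dv = 3*sin(s) ds).
An antiderivative is F(s) = -3*s**3*cos(s) + 9*s**2*sin(s) + 18*s*cos(s) - 18*sin(s).
Then F(pi/4) - F(0) = (3*sqrt(2)*(-384 - pi**3 + 12*pi**2 + 96*pi)/128) - (0) = 3*sqrt(2)*(-384 - pi**3 + 12*pi**2 + 96*pi)/128.

3*sqrt(2)*(-384 - pi**3 + 12*pi**2 + 96*pi)/128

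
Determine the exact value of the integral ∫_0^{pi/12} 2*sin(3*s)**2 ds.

Use the identity sin^2(3*s) = (1 - cos(6*s))/2.
An antiderivative is F(s) = s - sin(6*s)/6.
Then F(pi/12) - F(0) = (-1/6 + pi/12) - (0) = -1/6 + pi/12.

-1/6 + pi/12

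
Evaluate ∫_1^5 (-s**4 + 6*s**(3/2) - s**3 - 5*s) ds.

By the power rule, an antiderivative is F(s) = 12*s**(5/2)/5 - s**5/5 - s**4/4 - 5*s**2/2.
Then F(5) - F(1) = (-3375/4 + 60*sqrt(5)) - (-11/20) = -4216/5 + 60*sqrt(5).

-4216/5 + 60*sqrt(5)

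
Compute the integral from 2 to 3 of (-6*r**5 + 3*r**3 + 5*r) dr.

-2415/4

By the power rule, an antiderivative is F(r) = -r**6 + 3*r**4/4 + 5*r**2/2.
Then F(3) - F(2) = (-2583/4) - (-42) = -2415/4.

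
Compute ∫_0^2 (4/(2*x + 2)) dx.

log(9)

An antiderivative is F(x) = 2*log(2*x + 2).
Then F(2) - F(0) = (log(36)) - (log(4)) = log(9).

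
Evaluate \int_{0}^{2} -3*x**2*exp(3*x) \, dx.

2/9 - 26*exp(6)/9

Integrate by parts twice (u = x^2, dv = -3*exp(3*x) dx).
An antiderivative is F(x) = (-9*x**2 + 6*x - 2)*exp(3*x)/9.
Then F(2) - F(0) = (-26*exp(6)/9) - (-2/9) = 2/9 - 26*exp(6)/9.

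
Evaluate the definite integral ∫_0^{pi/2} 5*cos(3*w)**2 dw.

Use the identity cos^2(3*w) = (1 + cos(6*w))/2.
An antiderivative is F(w) = 5*w/2 + 5*sin(6*w)/12.
Then F(pi/2) - F(0) = (5*pi/4) - (0) = 5*pi/4.

5*pi/4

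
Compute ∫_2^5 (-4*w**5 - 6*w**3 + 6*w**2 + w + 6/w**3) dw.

-1104237/100

By the power rule, an antiderivative is F(w) = -2*w**6/3 - 3*w**4/2 + 2*w**3 + w**2/2 - 3/w**2.
Then F(5) - F(2) = (-831884/75) - (-593/12) = -1104237/100.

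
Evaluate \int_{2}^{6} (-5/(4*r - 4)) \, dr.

-5*log(5)/4

An antiderivative is F(r) = -5*log(4*r - 4)/4.
Then F(6) - F(2) = (-5*log(20)/4) - (-5*log(2)/2) = -5*log(5)/4.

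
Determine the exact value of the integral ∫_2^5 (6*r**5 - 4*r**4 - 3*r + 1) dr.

By the power rule, an antiderivative is F(r) = r**6 - 4*r**5/5 - 3*r**2/2 + r.
Then F(5) - F(2) = (26185/2) - (172/5) = 130581/10.

130581/10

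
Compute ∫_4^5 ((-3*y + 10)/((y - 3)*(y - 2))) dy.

Factor the denominator: y**2 - 5*y + 6 = (y - 2)(y - 3).
Partial fractions: (-3*y + 10)/((y - 3)*(y - 2)) = -4/(y - 2) + 1/(y - 3).
An antiderivative is F(y) = log(y - 3) - 4*log(y - 2).
Then F(5) - F(4) = (log(2/81)) - (-log(16)) = log(32/81).

log(32/81)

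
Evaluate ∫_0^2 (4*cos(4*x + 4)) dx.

Let u = 4*x + 4, so du = 4 dx. When x = 0, u = 4; when x = 2, u = 12.
The integral becomes ∫ cos(u) du from 4 to 12, with antiderivative sin(u).
Back in x: F(x) = sin(4*x + 4).
Then F(2) - F(0) = (sin(12)) - (sin(4)) = sin(12) - sin(4).

sin(12) - sin(4)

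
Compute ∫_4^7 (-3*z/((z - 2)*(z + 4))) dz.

-2*log(11) - log(5) + 7*log(2)

Factor the denominator: z**2 + 2*z - 8 = (z + 4)(z - 2).
Partial fractions: -3*z/((z - 2)*(z + 4)) = -2/(z + 4) - 1/(z - 2).
An antiderivative is F(z) = -log(z - 2) - 2*log(z + 4).
Then F(7) - F(4) = (-2*log(11) - log(5)) - (-7*log(2)) = -2*log(11) - log(5) + 7*log(2).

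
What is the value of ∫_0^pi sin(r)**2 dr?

Use the identity sin^2(r) = (1 - cos(2*r))/2.
An antiderivative is F(r) = r/2 - sin(2*r)/4.
Then F(pi) - F(0) = (pi/2) - (0) = pi/2.

pi/2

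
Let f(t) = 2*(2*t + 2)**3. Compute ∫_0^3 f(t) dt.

1020

Let u = 2*t + 2, so du = 2 dt. When t = 0, u = 2; when t = 3, u = 8.
The integral becomes ∫ u**3 du from 2 to 8, with antiderivative u**4/4.
Back in t: F(t) = (2*t + 2)**4/4.
Then F(3) - F(0) = (1024) - (4) = 1020.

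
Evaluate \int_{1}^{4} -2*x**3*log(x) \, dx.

Integrate by parts once (u = ln x, dv = -2*x**3 dx).
An antiderivative is F(x) = -x**4*(4*log(x) - 1)/8.
Then F(4) - F(1) = (32 - 256*log(2)) - (1/8) = 255/8 - 256*log(2).

255/8 - 256*log(2)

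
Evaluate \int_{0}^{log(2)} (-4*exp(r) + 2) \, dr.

An antiderivative is F(r) = 2*r - 4*exp(r).
Then F(log(2)) - F(0) = (-8 + 2*log(2)) - (-4) = -4 + 2*log(2).

-4 + 2*log(2)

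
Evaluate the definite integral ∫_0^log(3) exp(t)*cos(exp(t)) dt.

-sin(1) + sin(3)

Let u = exp(t), so du = exp(t) dt. When t = 0, u = 1; when t = log(3), u = 3.
The integral becomes ∫ cos(u) du from 1 to 3, with antiderivative sin(u).
Back in t: F(t) = sin(exp(t)).
Then F(log(3)) - F(0) = (sin(3)) - (sin(1)) = -sin(1) + sin(3).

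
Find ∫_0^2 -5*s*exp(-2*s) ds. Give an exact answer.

Integrate by parts once (u = s, dv = -5*exp(-2*s) ds).
An antiderivative is F(s) = (10*s + 5)*exp(-2*s)/4.
Then F(2) - F(0) = (25*exp(-4)/4) - (5/4) = -5/4 + 25*exp(-4)/4.

-5/4 + 25*exp(-4)/4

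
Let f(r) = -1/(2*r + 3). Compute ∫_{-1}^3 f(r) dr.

An antiderivative is F(r) = -log(2*r + 3)/2.
Then F(3) - F(-1) = (-log(3)) - (0) = -log(3).

-log(3)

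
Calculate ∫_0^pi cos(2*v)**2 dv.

Use the identity cos^2(2*v) = (1 + cos(4*v))/2.
An antiderivative is F(v) = v/2 + sin(4*v)/8.
Then F(pi) - F(0) = (pi/2) - (0) = pi/2.

pi/2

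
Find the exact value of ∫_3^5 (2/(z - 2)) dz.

log(9)

An antiderivative is F(z) = 2*log(z - 2).
Then F(5) - F(3) = (log(9)) - (0) = log(9).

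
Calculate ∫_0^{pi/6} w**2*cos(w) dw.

-1 + pi**2/72 + sqrt(3)*pi/6

Integrate by parts twice (u = w^2, dv = cos(w) dw).
An antiderivative is F(w) = w**2*sin(w) + 2*w*cos(w) - 2*sin(w).
Then F(pi/6) - F(0) = (-1 + pi**2/72 + sqrt(3)*pi/6) - (0) = -1 + pi**2/72 + sqrt(3)*pi/6.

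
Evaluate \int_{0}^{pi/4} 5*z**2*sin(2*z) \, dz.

Integrate by parts twice (u = z^2, dv = 5*sin(2*z) dz).
An antiderivative is F(z) = -5*z**2*cos(2*z)/2 + 5*z*sin(2*z)/2 + 5*cos(2*z)/4.
Then F(pi/4) - F(0) = (5*pi/8) - (5/4) = -5/4 + 5*pi/8.

-5/4 + 5*pi/8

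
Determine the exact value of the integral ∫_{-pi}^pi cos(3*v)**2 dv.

Use the identity cos^2(3*v) = (1 + cos(6*v))/2.
An antiderivative is F(v) = v/2 + sin(6*v)/12.
Then F(pi) - F(-pi) = (pi/2) - (-pi/2) = pi.

pi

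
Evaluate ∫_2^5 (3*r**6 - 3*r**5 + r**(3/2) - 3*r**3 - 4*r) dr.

-8*sqrt(2)/5 + 10*sqrt(5) + 704145/28

By the power rule, an antiderivative is F(r) = 3*r**7/7 - r**6/2 + 2*r**(5/2)/5 - 3*r**4/4 - 2*r**2.
Then F(5) - F(2) = (10*sqrt(5) + 704225/28) - (8*sqrt(2)/5 + 20/7) = -8*sqrt(2)/5 + 10*sqrt(5) + 704145/28.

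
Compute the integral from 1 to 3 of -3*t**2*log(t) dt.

Integrate by parts once (u = ln t, dv = -3*t**2 dt).
An antiderivative is F(t) = -t**3*(3*log(t) - 1)/3.
Then F(3) - F(1) = (9 - 27*log(3)) - (1/3) = 26/3 - 27*log(3).

26/3 - 27*log(3)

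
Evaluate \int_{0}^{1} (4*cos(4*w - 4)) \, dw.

sin(4)

Let u = 4*w - 4, so du = 4 dw. When w = 0, u = -4; when w = 1, u = 0.
The integral becomes ∫ cos(u) du from -4 to 0, with antiderivative sin(u).
Back in w: F(w) = sin(4*w - 4).
Then F(1) - F(0) = (0) - (-sin(4)) = sin(4).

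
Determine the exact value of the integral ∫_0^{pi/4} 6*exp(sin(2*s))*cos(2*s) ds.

Let u = sin(2*s), so du = 2*cos(2*s) ds. When s = 0, u = 0; when s = pi/4, u = 1.
The integral becomes 3·∫ exp(u) du from 0 to 1, with antiderivative 3*exp(u).
Back in s: F(s) = 3*exp(sin(2*s)).
Then F(pi/4) - F(0) = (3*E) - (3) = -3 + 3*E.

-3 + 3*E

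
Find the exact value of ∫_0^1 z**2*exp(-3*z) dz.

Integrate by parts twice (u = z^2, dv = exp(-3*z) dz).
An antiderivative is F(z) = (-9*z**2 - 6*z - 2)*exp(-3*z)/27.
Then F(1) - F(0) = (-17*exp(-3)/27) - (-2/27) = 2/27 - 17*exp(-3)/27.

2/27 - 17*exp(-3)/27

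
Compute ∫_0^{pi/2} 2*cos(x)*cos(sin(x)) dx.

2*sin(1)

Let u = sin(x), so du = cos(x) dx. When x = 0, u = 0; when x = pi/2, u = 1.
The integral becomes 2·∫ cos(u) du from 0 to 1, with antiderivative 2*sin(u).
Back in x: F(x) = 2*sin(sin(x)).
Then F(pi/2) - F(0) = (2*sin(1)) - (0) = 2*sin(1).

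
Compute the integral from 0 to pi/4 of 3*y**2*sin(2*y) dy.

-3/4 + 3*pi/8

Integrate by parts twice (u = y^2, dv = 3*sin(2*y) dy).
An antiderivative is F(y) = -3*y**2*cos(2*y)/2 + 3*y*sin(2*y)/2 + 3*cos(2*y)/4.
Then F(pi/4) - F(0) = (3*pi/8) - (3/4) = -3/4 + 3*pi/8.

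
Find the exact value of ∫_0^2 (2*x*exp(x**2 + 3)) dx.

Let u = x**2 + 3, so du = 2*x dx. When x = 0, u = 3; when x = 2, u = 7.
The integral becomes ∫ exp(u) du from 3 to 7, with antiderivative exp(u).
Back in x: F(x) = exp(x**2 + 3).
Then F(2) - F(0) = (exp(7)) - (exp(3)) = -exp(3) + exp(7).

-exp(3) + exp(7)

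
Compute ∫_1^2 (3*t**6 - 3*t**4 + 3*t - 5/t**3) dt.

By the power rule, an antiderivative is F(t) = 3*t**7/7 - 3*t**5/5 + 3*t**2/2 + 5/(2*t**2).
Then F(2) - F(1) = (11839/280) - (134/35) = 10767/280.

10767/280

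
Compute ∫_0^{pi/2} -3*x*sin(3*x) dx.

1/3

Integrate by parts once (u = x, dv = -3*sin(3*x) dx).
An antiderivative is F(x) = x*cos(3*x) - sin(3*x)/3.
Then F(pi/2) - F(0) = (1/3) - (0) = 1/3.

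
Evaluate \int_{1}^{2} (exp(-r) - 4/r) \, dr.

-4*log(2) - exp(-2) + exp(-1)

An antiderivative is F(r) = -4*log(r) - exp(-r).
Then F(2) - F(1) = (-4*log(2) - exp(-2)) - (-exp(-1)) = -4*log(2) - exp(-2) + exp(-1).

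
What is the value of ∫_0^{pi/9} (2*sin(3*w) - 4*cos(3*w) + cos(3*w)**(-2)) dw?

An antiderivative is F(w) = -4*sin(3*w)/3 - 2*cos(3*w)/3 + tan(3*w)/3.
Then F(pi/9) - F(0) = (-sqrt(3)/3 - 1/3) - (-2/3) = 1/3 - sqrt(3)/3.

1/3 - sqrt(3)/3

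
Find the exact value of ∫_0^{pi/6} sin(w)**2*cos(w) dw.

1/24

Let u = sin(w), so du = cos(w) dw. When w = 0, u = 0; when w = pi/6, u = 1/2.
The integral becomes ∫ u**2 du from 0 to 1/2, with antiderivative u**3/3.
Back in w: F(w) = sin(w)**3/3.
Then F(pi/6) - F(0) = (1/24) - (0) = 1/24.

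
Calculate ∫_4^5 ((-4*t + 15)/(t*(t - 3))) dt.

Factor the denominator: t**2 - 3*t = t(t - 3).
Partial fractions: (-4*t + 15)/(t*(t - 3)) = -5/t + 1/(t - 3).
An antiderivative is F(t) = -5*log(t) + log(t - 3).
Then F(5) - F(4) = (-5*log(5) + log(2)) - (-10*log(2)) = -5*log(5) + 11*log(2).

-5*log(5) + 11*log(2)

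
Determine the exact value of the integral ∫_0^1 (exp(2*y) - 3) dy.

An antiderivative is F(y) = exp(2*y)/2 - 3*y.
Then F(1) - F(0) = (-3 + exp(2)/2) - (1/2) = -7/2 + exp(2)/2.

-7/2 + exp(2)/2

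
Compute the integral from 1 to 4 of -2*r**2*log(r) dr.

Integrate by parts once (u = ln r, dv = -2*r**2 dr).
An antiderivative is F(r) = -2*r**3*(3*log(r) - 1)/9.
Then F(4) - F(1) = (128/9 - 256*log(2)/3) - (2/9) = 14 - 256*log(2)/3.

14 - 256*log(2)/3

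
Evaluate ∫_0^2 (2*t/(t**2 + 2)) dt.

Let u = t**2 + 2, so du = 2*t dt. When t = 0, u = 2; when t = 2, u = 6.
The integral becomes ∫ 1/u du from 2 to 6, with antiderivative log(u).
Back in t: F(t) = log(t**2 + 2).
Then F(2) - F(0) = (log(6)) - (log(2)) = log(3).

log(3)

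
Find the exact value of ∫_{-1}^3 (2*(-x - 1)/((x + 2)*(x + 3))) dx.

log(25/81)

Factor the denominator: x**2 + 5*x + 6 = (x + 3)(x + 2).
Partial fractions: 2*(-x - 1)/((x + 2)*(x + 3)) = -4/(x + 3) + 2/(x + 2).
An antiderivative is F(x) = 2*log(x + 2) - 4*log(x + 3).
Then F(3) - F(-1) = (-4*log(3) - 4*log(2) + 2*log(5)) - (-log(16)) = log(25/81).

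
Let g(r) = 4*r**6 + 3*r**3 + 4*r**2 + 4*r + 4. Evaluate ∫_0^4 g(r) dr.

203440/21

By the power rule, an antiderivative is F(r) = 4*r**7/7 + 3*r**4/4 + 4*r**3/3 + 2*r**2 + 4*r.
Then F(4) - F(0) = (203440/21) - (0) = 203440/21.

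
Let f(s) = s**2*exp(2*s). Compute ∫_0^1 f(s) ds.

Integrate by parts twice (u = s^2, dv = exp(2*s) ds).
An antiderivative is F(s) = (2*s**2 - 2*s + 1)*exp(2*s)/4.
Then F(1) - F(0) = (exp(2)/4) - (1/4) = -1/4 + exp(2)/4.

-1/4 + exp(2)/4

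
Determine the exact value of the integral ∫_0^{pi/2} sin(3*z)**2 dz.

Use the identity sin^2(3*z) = (1 - cos(6*z))/2.
An antiderivative is F(z) = z/2 - sin(6*z)/12.
Then F(pi/2) - F(0) = (pi/4) - (0) = pi/4.

pi/4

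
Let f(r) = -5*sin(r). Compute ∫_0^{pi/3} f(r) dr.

-5/2

An antiderivative is F(r) = 5*cos(r).
Then F(pi/3) - F(0) = (5/2) - (5) = -5/2.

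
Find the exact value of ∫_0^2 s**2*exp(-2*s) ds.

(-13 + exp(4))*exp(-4)/4

Integrate by parts twice (u = s^2, dv = exp(-2*s) ds).
An antiderivative is F(s) = (-2*s**2 - 2*s - 1)*exp(-2*s)/4.
Then F(2) - F(0) = (-13*exp(-4)/4) - (-1/4) = (-13 + exp(4))*exp(-4)/4.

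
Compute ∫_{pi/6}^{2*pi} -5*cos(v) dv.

5/2

An antiderivative is F(v) = -5*sin(v).
Then F(2*pi) - F(pi/6) = (0) - (-5/2) = 5/2.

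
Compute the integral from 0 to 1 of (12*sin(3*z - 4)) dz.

Let u = 3*z - 4, so du = 3 dz. When z = 0, u = -4; when z = 1, u = -1.
The integral becomes 4·∫ sin(u) du from -4 to -1, with antiderivative -4*cos(u).
Back in z: F(z) = -4*cos(3*z - 4).
Then F(1) - F(0) = (-4*cos(1)) - (-4*cos(4)) = 4*cos(4) - 4*cos(1).

4*cos(4) - 4*cos(1)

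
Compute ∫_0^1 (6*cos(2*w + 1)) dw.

-3*sin(1) + 3*sin(3)

Let u = 2*w + 1, so du = 2 dw. When w = 0, u = 1; when w = 1, u = 3.
The integral becomes 3·∫ cos(u) du from 1 to 3, with antiderivative 3*sin(u).
Back in w: F(w) = 3*sin(2*w + 1).
Then F(1) - F(0) = (3*sin(3)) - (3*sin(1)) = -3*sin(1) + 3*sin(3).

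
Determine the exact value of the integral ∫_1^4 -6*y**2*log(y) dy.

42 - 256*log(2)

Integrate by parts once (u = ln y, dv = -6*y**2 dy).
An antiderivative is F(y) = -2*y**3*(3*log(y) - 1)/3.
Then F(4) - F(1) = (128/3 - 256*log(2)) - (2/3) = 42 - 256*log(2).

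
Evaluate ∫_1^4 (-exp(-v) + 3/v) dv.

-exp(-1) + exp(-4) + 6*log(2)

An antiderivative is F(v) = 3*log(v) + exp(-v).
Then F(4) - F(1) = (exp(-4) + 6*log(2)) - (exp(-1)) = -exp(-1) + exp(-4) + 6*log(2).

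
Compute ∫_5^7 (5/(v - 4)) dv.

An antiderivative is F(v) = 5*log(v - 4).
Then F(7) - F(5) = (5*log(3)) - (0) = 5*log(3).

5*log(3)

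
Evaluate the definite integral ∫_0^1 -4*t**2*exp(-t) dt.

-8 + 20*exp(-1)

Integrate by parts twice (u = t^2, dv = -4*exp(-t) dt).
An antiderivative is F(t) = (4*t**2 + 8*t + 8)*exp(-t).
Then F(1) - F(0) = (20*exp(-1)) - (8) = -8 + 20*exp(-1).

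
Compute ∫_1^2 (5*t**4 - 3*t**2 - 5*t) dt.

By the power rule, an antiderivative is F(t) = t**5 - t**3 - 5*t**2/2.
Then F(2) - F(1) = (14) - (-5/2) = 33/2.

33/2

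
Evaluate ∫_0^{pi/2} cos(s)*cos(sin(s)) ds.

sin(1)

Let u = sin(s), so du = cos(s) ds. When s = 0, u = 0; when s = pi/2, u = 1.
The integral becomes ∫ cos(u) du from 0 to 1, with antiderivative sin(u).
Back in s: F(s) = sin(sin(s)).
Then F(pi/2) - F(0) = (sin(1)) - (0) = sin(1).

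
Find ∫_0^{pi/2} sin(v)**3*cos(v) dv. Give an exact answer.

1/4

Let u = sin(v), so du = cos(v) dv. When v = 0, u = 0; when v = pi/2, u = 1.
The integral becomes ∫ u**3 du from 0 to 1, with antiderivative u**4/4.
Back in v: F(v) = sin(v)**4/4.
Then F(pi/2) - F(0) = (1/4) - (0) = 1/4.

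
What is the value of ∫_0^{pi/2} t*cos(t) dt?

-1 + pi/2

Integrate by parts once (u = t, dv = cos(t) dt).
An antiderivative is F(t) = t*sin(t) + cos(t).
Then F(pi/2) - F(0) = (pi/2) - (1) = -1 + pi/2.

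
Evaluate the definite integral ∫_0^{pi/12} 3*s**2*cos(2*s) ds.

Integrate by parts twice (u = s^2, dv = 3*cos(2*s) ds).
An antiderivative is F(s) = 3*s**2*sin(2*s)/2 + 3*s*cos(2*s)/2 - 3*sin(2*s)/4.
Then F(pi/12) - F(0) = (-3/8 + pi**2/192 + sqrt(3)*pi/16) - (0) = -3/8 + pi**2/192 + sqrt(3)*pi/16.

-3/8 + pi**2/192 + sqrt(3)*pi/16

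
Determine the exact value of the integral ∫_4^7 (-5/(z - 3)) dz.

An antiderivative is F(z) = -5*log(z - 3).
Then F(7) - F(4) = (-10*log(2)) - (0) = -10*log(2).

-10*log(2)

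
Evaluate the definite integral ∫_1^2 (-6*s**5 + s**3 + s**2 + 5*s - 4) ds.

-641/12

By the power rule, an antiderivative is F(s) = -s**6 + s**4/4 + s**3/3 + 5*s**2/2 - 4*s.
Then F(2) - F(1) = (-166/3) - (-23/12) = -641/12.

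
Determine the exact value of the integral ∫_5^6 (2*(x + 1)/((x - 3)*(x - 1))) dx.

Factor the denominator: x**2 - 4*x + 3 = (x - 1)(x - 3).
Partial fractions: 2*(x + 1)/((x - 3)*(x - 1)) = -2/(x - 1) + 4/(x - 3).
An antiderivative is F(x) = 4*log(x - 3) - 2*log(x - 1).
Then F(6) - F(5) = (log(81/25)) - (0) = log(81/25).

log(81/25)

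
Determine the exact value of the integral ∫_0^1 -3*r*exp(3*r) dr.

Integrate by parts once (u = r, dv = -3*exp(3*r) dr).
An antiderivative is F(r) = (-3*r + 1)*exp(3*r)/3.
Then F(1) - F(0) = (-2*exp(3)/3) - (1/3) = -2*exp(3)/3 - 1/3.

-2*exp(3)/3 - 1/3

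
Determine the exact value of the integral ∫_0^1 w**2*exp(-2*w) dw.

Integrate by parts twice (u = w^2, dv = exp(-2*w) dw).
An antiderivative is F(w) = (-2*w**2 - 2*w - 1)*exp(-2*w)/4.
Then F(1) - F(0) = (-5*exp(-2)/4) - (-1/4) = (-5 + exp(2))*exp(-2)/4.

(-5 + exp(2))*exp(-2)/4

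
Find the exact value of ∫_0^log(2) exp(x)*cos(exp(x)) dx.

Let u = exp(x), so du = exp(x) dx. When x = 0, u = 1; when x = log(2), u = 2.
The integral becomes ∫ cos(u) du from 1 to 2, with antiderivative sin(u).
Back in x: F(x) = sin(exp(x)).
Then F(log(2)) - F(0) = (sin(2)) - (sin(1)) = -sin(1) + sin(2).

-sin(1) + sin(2)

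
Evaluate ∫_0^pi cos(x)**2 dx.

Use the identity cos^2(x) = (1 + cos(2*x))/2.
An antiderivative is F(x) = x/2 + sin(2*x)/4.
Then F(pi) - F(0) = (pi/2) - (0) = pi/2.

pi/2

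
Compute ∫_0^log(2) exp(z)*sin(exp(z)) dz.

-cos(2) + cos(1)

Let u = exp(z), so du = exp(z) dz. When z = 0, u = 1; when z = log(2), u = 2.
The integral becomes ∫ sin(u) du from 1 to 2, with antiderivative -cos(u).
Back in z: F(z) = -cos(exp(z)).
Then F(log(2)) - F(0) = (-cos(2)) - (-cos(1)) = -cos(2) + cos(1).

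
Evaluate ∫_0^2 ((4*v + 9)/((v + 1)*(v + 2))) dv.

Factor the denominator: v**2 + 3*v + 2 = (v + 2)(v + 1).
Partial fractions: (4*v + 9)/((v + 1)*(v + 2)) = -1/(v + 2) + 5/(v + 1).
An antiderivative is F(v) = 5*log(v + 1) - log(v + 2).
Then F(2) - F(0) = (-2*log(2) + 5*log(3)) - (-log(2)) = -log(2) + 5*log(3).

-log(2) + 5*log(3)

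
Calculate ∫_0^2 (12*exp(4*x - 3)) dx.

-(3 - 3*exp(8))*exp(-3)

Let u = 4*x - 3, so du = 4 dx. When x = 0, u = -3; when x = 2, u = 5.
The integral becomes 3·∫ exp(u) du from -3 to 5, with antiderivative 3*exp(u).
Back in x: F(x) = 3*exp(4*x - 3).
Then F(2) - F(0) = (3*exp(5)) - (3*exp(-3)) = -(3 - 3*exp(8))*exp(-3).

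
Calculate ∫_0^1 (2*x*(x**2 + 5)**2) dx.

91/3

Let u = x**2 + 5, so du = 2*x dx. When x = 0, u = 5; when x = 1, u = 6.
The integral becomes ∫ u**2 du from 5 to 6, with antiderivative u**3/3.
Back in x: F(x) = (x**2 + 5)**3/3.
Then F(1) - F(0) = (72) - (125/3) = 91/3.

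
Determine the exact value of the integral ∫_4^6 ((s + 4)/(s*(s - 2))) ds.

log(32/9)

Factor the denominator: s**2 - 2*s = s(s - 2).
Partial fractions: (s + 4)/(s*(s - 2)) = -2/s + 3/(s - 2).
An antiderivative is F(s) = -2*log(s) + 3*log(s - 2).
Then F(6) - F(4) = (log(16/9)) - (-log(2)) = log(32/9).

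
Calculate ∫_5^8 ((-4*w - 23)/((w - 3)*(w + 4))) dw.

Factor the denominator: w**2 + w - 12 = (w + 4)(w - 3).
Partial fractions: (-4*w - 23)/((w - 3)*(w + 4)) = 1/(w + 4) - 5/(w - 3).
An antiderivative is F(w) = -5*log(w - 3) + log(w + 4).
Then F(8) - F(5) = (-5*log(5) + log(3) + 2*log(2)) - (log(9/32)) = -5*log(5) - log(3) + 7*log(2).

-5*log(5) - log(3) + 7*log(2)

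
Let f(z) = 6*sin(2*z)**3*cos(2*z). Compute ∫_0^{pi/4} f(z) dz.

3/4

Let u = sin(2*z), so du = 2*cos(2*z) dz. When z = 0, u = 0; when z = pi/4, u = 1.
The integral becomes 3·∫ u**3 du from 0 to 1, with antiderivative 3*u**4/4.
Back in z: F(z) = 3*sin(2*z)**4/4.
Then F(pi/4) - F(0) = (3/4) - (0) = 3/4.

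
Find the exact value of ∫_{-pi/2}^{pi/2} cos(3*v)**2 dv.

pi/2

Use the identity cos^2(3*v) = (1 + cos(6*v))/2.
An antiderivative is F(v) = v/2 + sin(6*v)/12.
Then F(pi/2) - F(-pi/2) = (pi/4) - (-pi/4) = pi/2.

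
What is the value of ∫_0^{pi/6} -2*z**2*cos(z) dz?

Integrate by parts twice (u = z^2, dv = -2*cos(z) dz).
An antiderivative is F(z) = -2*z**2*sin(z) - 4*z*cos(z) + 4*sin(z).
Then F(pi/6) - F(0) = (-sqrt(3)*pi/3 - pi**2/36 + 2) - (0) = -sqrt(3)*pi/3 - pi**2/36 + 2.

-sqrt(3)*pi/3 - pi**2/36 + 2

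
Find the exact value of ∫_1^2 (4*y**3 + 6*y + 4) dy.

By the power rule, an antiderivative is F(y) = y**4 + 3*y**2 + 4*y.
Then F(2) - F(1) = (36) - (8) = 28.

28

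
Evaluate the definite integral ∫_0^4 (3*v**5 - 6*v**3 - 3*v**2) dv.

1600

By the power rule, an antiderivative is F(v) = v**6/2 - 3*v**4/2 - v**3.
Then F(4) - F(0) = (1600) - (0) = 1600.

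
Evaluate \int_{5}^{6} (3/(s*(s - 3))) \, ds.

Factor the denominator: s**2 - 3*s = s(s - 3).
Partial fractions: 3/(s*(s - 3)) = -1/s + 1/(s - 3).
An antiderivative is F(s) = -log(s) + log(s - 3).
Then F(6) - F(5) = (-log(2)) - (log(2/5)) = log(5/4).

log(5/4)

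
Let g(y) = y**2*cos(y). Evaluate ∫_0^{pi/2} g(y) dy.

-2 + pi**2/4

Integrate by parts twice (u = y^2, dv = cos(y) dy).
An antiderivative is F(y) = y**2*sin(y) + 2*y*cos(y) - 2*sin(y).
Then F(pi/2) - F(0) = (-2 + pi**2/4) - (0) = -2 + pi**2/4.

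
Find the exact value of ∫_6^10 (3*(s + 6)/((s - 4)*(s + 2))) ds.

2*log(2) + 3*log(3)

Factor the denominator: s**2 - 2*s - 8 = (s + 2)(s - 4).
Partial fractions: 3*(s + 6)/((s - 4)*(s + 2)) = -2/(s + 2) + 5/(s - 4).
An antiderivative is F(s) = 5*log(s - 4) - 2*log(s + 2).
Then F(10) - F(6) = (log(54)) - (-log(2)) = 2*log(2) + 3*log(3).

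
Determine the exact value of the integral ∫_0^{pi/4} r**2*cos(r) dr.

Integrate by parts twice (u = r^2, dv = cos(r) dr).
An antiderivative is F(r) = r**2*sin(r) + 2*r*cos(r) - 2*sin(r).
Then F(pi/4) - F(0) = (sqrt(2)*(-32 + pi**2 + 8*pi)/32) - (0) = sqrt(2)*(-32 + pi**2 + 8*pi)/32.

sqrt(2)*(-32 + pi**2 + 8*pi)/32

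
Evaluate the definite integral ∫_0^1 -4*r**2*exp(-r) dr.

-8 + 20*exp(-1)

Integrate by parts twice (u = r^2, dv = -4*exp(-r) dr).
An antiderivative is F(r) = (4*r**2 + 8*r + 8)*exp(-r).
Then F(1) - F(0) = (20*exp(-1)) - (8) = -8 + 20*exp(-1).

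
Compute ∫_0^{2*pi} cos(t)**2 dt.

pi

Use the identity cos^2(t) = (1 + cos(2*t))/2.
An antiderivative is F(t) = t/2 + sin(2*t)/4.
Then F(2*pi) - F(0) = (pi) - (0) = pi.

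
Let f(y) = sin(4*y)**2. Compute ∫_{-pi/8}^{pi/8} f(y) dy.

Use the identity sin^2(4*y) = (1 - cos(8*y))/2.
An antiderivative is F(y) = y/2 - sin(8*y)/16.
Then F(pi/8) - F(-pi/8) = (pi/16) - (-pi/16) = pi/8.

pi/8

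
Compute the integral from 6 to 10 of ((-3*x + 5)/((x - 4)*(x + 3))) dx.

Factor the denominator: x**2 - x - 12 = (x + 3)(x - 4).
Partial fractions: (-3*x + 5)/((x - 4)*(x + 3)) = -2/(x + 3) - 1/(x - 4).
An antiderivative is F(x) = -log(x - 4) - 2*log(x + 3).
Then F(10) - F(6) = (-2*log(13) - log(3) - log(2)) - (-4*log(3) - log(2)) = -2*log(13) + 3*log(3).

-2*log(13) + 3*log(3)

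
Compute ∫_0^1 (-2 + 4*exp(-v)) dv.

An antiderivative is F(v) = -2*v - 4*exp(-v).
Then F(1) - F(0) = (-2 - 4*exp(-1)) - (-4) = 2 - 4*exp(-1).

2 - 4*exp(-1)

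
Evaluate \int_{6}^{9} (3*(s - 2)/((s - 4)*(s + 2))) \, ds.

-7*log(2) + log(5) + 2*log(11)

Factor the denominator: s**2 - 2*s - 8 = (s + 2)(s - 4).
Partial fractions: 3*(s - 2)/((s - 4)*(s + 2)) = 2/(s + 2) + 1/(s - 4).
An antiderivative is F(s) = log(s - 4) + 2*log(s + 2).
Then F(9) - F(6) = (log(5) + 2*log(11)) - (7*log(2)) = -7*log(2) + log(5) + 2*log(11).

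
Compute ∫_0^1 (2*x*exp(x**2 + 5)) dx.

-exp(5) + exp(6)

Let u = x**2 + 5, so du = 2*x dx. When x = 0, u = 5; when x = 1, u = 6.
The integral becomes ∫ exp(u) du from 5 to 6, with antiderivative exp(u).
Back in x: F(x) = exp(x**2 + 5).
Then F(1) - F(0) = (exp(6)) - (exp(5)) = -exp(5) + exp(6).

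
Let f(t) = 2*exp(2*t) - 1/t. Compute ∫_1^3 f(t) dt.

An antiderivative is F(t) = exp(2*t) - log(t).
Then F(3) - F(1) = (-log(3) + exp(6)) - (exp(2)) = -exp(2) - log(3) + exp(6).

-exp(2) - log(3) + exp(6)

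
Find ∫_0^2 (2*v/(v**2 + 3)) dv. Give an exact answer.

Let u = v**2 + 3, so du = 2*v dv. When v = 0, u = 3; when v = 2, u = 7.
The integral becomes ∫ 1/u du from 3 to 7, with antiderivative log(u).
Back in v: F(v) = log(v**2 + 3).
Then F(2) - F(0) = (log(7)) - (log(3)) = log(7/3).

log(7/3)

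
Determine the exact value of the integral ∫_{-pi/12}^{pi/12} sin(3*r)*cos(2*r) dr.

Use the identity sin(3*r)cos(2*r) = [sin(5*r) + sin(r)]/2.
An antiderivative is F(r) = -cos(r)/2 - cos(5*r)/10.
Then F(pi/12) - F(-pi/12) = (-3*sqrt(6)/20 - sqrt(2)/10) - (-3*sqrt(6)/20 - sqrt(2)/10) = 0.

0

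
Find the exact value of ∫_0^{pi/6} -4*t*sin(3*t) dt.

Integrate by parts once (u = t, dv = -4*sin(3*t) dt).
An antiderivative is F(t) = 4*t*cos(3*t)/3 - 4*sin(3*t)/9.
Then F(pi/6) - F(0) = (-4/9) - (0) = -4/9.

-4/9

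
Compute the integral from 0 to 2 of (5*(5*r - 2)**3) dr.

Let u = 5*r - 2, so du = 5 dr. When r = 0, u = -2; when r = 2, u = 8.
The integral becomes ∫ u**3 du from -2 to 8, with antiderivative u**4/4.
Back in r: F(r) = (5*r - 2)**4/4.
Then F(2) - F(0) = (1024) - (4) = 1020.

1020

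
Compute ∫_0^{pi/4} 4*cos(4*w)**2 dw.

Use the identity cos^2(4*w) = (1 + cos(8*w))/2.
An antiderivative is F(w) = 2*w + sin(8*w)/4.
Then F(pi/4) - F(0) = (pi/2) - (0) = pi/2.

pi/2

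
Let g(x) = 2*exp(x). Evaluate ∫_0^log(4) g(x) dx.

An antiderivative is F(x) = 2*exp(x).
Then F(log(4)) - F(0) = (8) - (2) = 6.

6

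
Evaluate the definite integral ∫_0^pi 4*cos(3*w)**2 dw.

Use the identity cos^2(3*w) = (1 + cos(6*w))/2.
An antiderivative is F(w) = 2*w + sin(6*w)/3.
Then F(pi) - F(0) = (2*pi) - (0) = 2*pi.

2*pi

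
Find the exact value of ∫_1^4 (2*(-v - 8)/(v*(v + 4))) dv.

Factor the denominator: v**2 + 4*v = (v + 4)v.
Partial fractions: 2*(-v - 8)/(v*(v + 4)) = 2/(v + 4) - 4/v.
An antiderivative is F(v) = -4*log(v) + 2*log(v + 4).
Then F(4) - F(1) = (-log(4)) - (log(25)) = -log(100).

-log(100)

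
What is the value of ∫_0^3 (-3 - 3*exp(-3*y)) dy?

An antiderivative is F(y) = -3*y + exp(-3*y).
Then F(3) - F(0) = (-9 + exp(-9)) - (1) = -10 + exp(-9).

-10 + exp(-9)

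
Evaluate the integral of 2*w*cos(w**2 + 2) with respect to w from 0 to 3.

Let u = w**2 + 2, so du = 2*w dw. When w = 0, u = 2; when w = 3, u = 11.
The integral becomes ∫ cos(u) du from 2 to 11, with antiderivative sin(u).
Back in w: F(w) = sin(w**2 + 2).
Then F(3) - F(0) = (sin(11)) - (sin(2)) = sin(11) - sin(2).

sin(11) - sin(2)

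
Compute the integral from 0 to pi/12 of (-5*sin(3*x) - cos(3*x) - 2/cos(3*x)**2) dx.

An antiderivative is F(x) = -sin(3*x)/3 + 5*cos(3*x)/3 - 2*tan(3*x)/3.
Then F(pi/12) - F(0) = (-2/3 + 2*sqrt(2)/3) - (5/3) = -7/3 + 2*sqrt(2)/3.

-7/3 + 2*sqrt(2)/3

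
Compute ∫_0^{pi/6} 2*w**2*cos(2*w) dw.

-sqrt(3)/4 + sqrt(3)*pi**2/72 + pi/12

Integrate by parts twice (u = w^2, dv = 2*cos(2*w) dw).
An antiderivative is F(w) = w**2*sin(2*w) + w*cos(2*w) - sin(2*w)/2.
Then F(pi/6) - F(0) = (-sqrt(3)/4 + sqrt(3)*pi**2/72 + pi/12) - (0) = -sqrt(3)/4 + sqrt(3)*pi**2/72 + pi/12.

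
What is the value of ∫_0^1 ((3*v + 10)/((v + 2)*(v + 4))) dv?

Factor the denominator: v**2 + 6*v + 8 = (v + 4)(v + 2).
Partial fractions: (3*v + 10)/((v + 2)*(v + 4)) = 1/(v + 4) + 2/(v + 2).
An antiderivative is F(v) = 2*log(v + 2) + log(v + 4).
Then F(1) - F(0) = (log(45)) - (log(16)) = log(45/16).

log(45/16)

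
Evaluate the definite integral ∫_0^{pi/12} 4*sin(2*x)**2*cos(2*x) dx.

1/12

Let u = sin(2*x), so du = 2*cos(2*x) dx. When x = 0, u = 0; when x = pi/12, u = 1/2.
The integral becomes 2·∫ u**2 du from 0 to 1/2, with antiderivative 2*u**3/3.
Back in x: F(x) = 2*sin(2*x)**3/3.
Then F(pi/12) - F(0) = (1/12) - (0) = 1/12.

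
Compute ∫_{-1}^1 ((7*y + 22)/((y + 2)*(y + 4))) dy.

Factor the denominator: y**2 + 6*y + 8 = (y + 4)(y + 2).
Partial fractions: (7*y + 22)/((y + 2)*(y + 4)) = 3/(y + 4) + 4/(y + 2).
An antiderivative is F(y) = 4*log(y + 2) + 3*log(y + 4).
Then F(1) - F(-1) = (4*log(3) + 3*log(5)) - (log(27)) = log(3) + 3*log(5).

log(3) + 3*log(5)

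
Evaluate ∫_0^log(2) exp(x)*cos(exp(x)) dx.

-sin(1) + sin(2)

Let u = exp(x), so du = exp(x) dx. When x = 0, u = 1; when x = log(2), u = 2.
The integral becomes ∫ cos(u) du from 1 to 2, with antiderivative sin(u).
Back in x: F(x) = sin(exp(x)).
Then F(log(2)) - F(0) = (sin(2)) - (sin(1)) = -sin(1) + sin(2).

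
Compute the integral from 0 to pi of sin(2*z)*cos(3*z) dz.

Use the identity sin(2*z)cos(3*z) = [sin(5*z) + sin(-z)]/2.
An antiderivative is F(z) = cos(z)/2 - cos(5*z)/10.
Then F(pi) - F(0) = (-2/5) - (2/5) = -4/5.

-4/5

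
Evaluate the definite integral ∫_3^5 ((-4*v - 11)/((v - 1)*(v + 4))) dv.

log(7/72)

Factor the denominator: v**2 + 3*v - 4 = (v + 4)(v - 1).
Partial fractions: (-4*v - 11)/((v - 1)*(v + 4)) = -1/(v + 4) - 3/(v - 1).
An antiderivative is F(v) = -3*log(v - 1) - log(v + 4).
Then F(5) - F(3) = (-6*log(2) - 2*log(3)) - (-log(56)) = log(7/72).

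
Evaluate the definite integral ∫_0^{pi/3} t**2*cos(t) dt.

-sqrt(3) + sqrt(3)*pi**2/18 + pi/3

Integrate by parts twice (u = t^2, dv = cos(t) dt).
An antiderivative is F(t) = t**2*sin(t) + 2*t*cos(t) - 2*sin(t).
Then F(pi/3) - F(0) = (-sqrt(3) + sqrt(3)*pi**2/18 + pi/3) - (0) = -sqrt(3) + sqrt(3)*pi**2/18 + pi/3.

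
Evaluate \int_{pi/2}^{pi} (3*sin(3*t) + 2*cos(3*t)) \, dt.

5/3

An antiderivative is F(t) = 2*sin(3*t)/3 - cos(3*t).
Then F(pi) - F(pi/2) = (1) - (-2/3) = 5/3.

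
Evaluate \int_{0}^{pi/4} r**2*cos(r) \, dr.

Integrate by parts twice (u = r^2, dv = cos(r) dr).
An antiderivative is F(r) = r**2*sin(r) + 2*r*cos(r) - 2*sin(r).
Then F(pi/4) - F(0) = (sqrt(2)*(-32 + pi**2 + 8*pi)/32) - (0) = sqrt(2)*(-32 + pi**2 + 8*pi)/32.

sqrt(2)*(-32 + pi**2 + 8*pi)/32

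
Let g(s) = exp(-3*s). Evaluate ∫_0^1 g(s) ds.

-(1 - exp(3))*exp(-3)/3

An antiderivative is F(s) = -exp(-3*s)/3.
Then F(1) - F(0) = (-exp(-3)/3) - (-1/3) = -(1 - exp(3))*exp(-3)/3.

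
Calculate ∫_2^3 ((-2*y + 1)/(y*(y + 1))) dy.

Factor the denominator: y**2 + y = (y + 1)y.
Partial fractions: (-2*y + 1)/(y*(y + 1)) = -3/(y + 1) + 1/y.
An antiderivative is F(y) = log(y) - 3*log(y + 1).
Then F(3) - F(2) = (log(3/64)) - (log(2/27)) = -7*log(2) + 4*log(3).

-7*log(2) + 4*log(3)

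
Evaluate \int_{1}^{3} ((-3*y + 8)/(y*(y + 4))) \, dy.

-5*log(7) + 2*log(3) + 5*log(5)

Factor the denominator: y**2 + 4*y = (y + 4)y.
Partial fractions: (-3*y + 8)/(y*(y + 4)) = -5/(y + 4) + 2/y.
An antiderivative is F(y) = 2*log(y) - 5*log(y + 4).
Then F(3) - F(1) = (-5*log(7) + 2*log(3)) - (-5*log(5)) = -5*log(7) + 2*log(3) + 5*log(5).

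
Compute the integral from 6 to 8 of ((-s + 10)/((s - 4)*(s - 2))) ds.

-4*log(3) + 7*log(2)

Factor the denominator: s**2 - 6*s + 8 = (s - 2)(s - 4).
Partial fractions: (-s + 10)/((s - 4)*(s - 2)) = -4/(s - 2) + 3/(s - 4).
An antiderivative is F(s) = 3*log(s - 4) - 4*log(s - 2).
Then F(8) - F(6) = (log(4/81)) - (-log(32)) = -4*log(3) + 7*log(2).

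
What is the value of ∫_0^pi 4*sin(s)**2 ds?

2*pi

Use the identity sin^2(s) = (1 - cos(2*s))/2.
An antiderivative is F(s) = 2*s - sin(2*s).
Then F(pi) - F(0) = (2*pi) - (0) = 2*pi.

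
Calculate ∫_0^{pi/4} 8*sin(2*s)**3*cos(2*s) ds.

1

Let u = sin(2*s), so du = 2*cos(2*s) ds. When s = 0, u = 0; when s = pi/4, u = 1.
The integral becomes 4·∫ u**3 du from 0 to 1, with antiderivative u**4.
Back in s: F(s) = sin(2*s)**4.
Then F(pi/4) - F(0) = (1) - (0) = 1.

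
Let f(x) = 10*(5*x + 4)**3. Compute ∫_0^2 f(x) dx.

19080

Let u = 5*x + 4, so du = 5 dx. When x = 0, u = 4; when x = 2, u = 14.
The integral becomes 2·∫ u**3 du from 4 to 14, with antiderivative u**4/2.
Back in x: F(x) = (5*x + 4)**4/2.
Then F(2) - F(0) = (19208) - (128) = 19080.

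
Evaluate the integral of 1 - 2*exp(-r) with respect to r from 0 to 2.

An antiderivative is F(r) = r + 2*exp(-r).
Then F(2) - F(0) = (2*exp(-2) + 2) - (2) = 2*exp(-2).

2*exp(-2)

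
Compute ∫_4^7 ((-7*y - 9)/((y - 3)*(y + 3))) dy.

Factor the denominator: y**2 - 9 = (y + 3)(y - 3).
Partial fractions: (-7*y - 9)/((y - 3)*(y + 3)) = -2/(y + 3) - 5/(y - 3).
An antiderivative is F(y) = -5*log(y - 3) - 2*log(y + 3).
Then F(7) - F(4) = (-12*log(2) - 2*log(5)) - (-log(49)) = -12*log(2) - 2*log(5) + 2*log(7).

-12*log(2) - 2*log(5) + 2*log(7)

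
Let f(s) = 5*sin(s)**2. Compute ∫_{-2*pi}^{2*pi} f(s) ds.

10*pi

Use the identity sin^2(s) = (1 - cos(2*s))/2.
An antiderivative is F(s) = 5*s/2 - 5*sin(2*s)/4.
Then F(2*pi) - F(-2*pi) = (5*pi) - (-5*pi) = 10*pi.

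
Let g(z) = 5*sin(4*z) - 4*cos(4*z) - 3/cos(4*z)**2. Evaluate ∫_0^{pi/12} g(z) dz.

An antiderivative is F(z) = -sin(4*z) - 5*cos(4*z)/4 - 3*tan(4*z)/4.
Then F(pi/12) - F(0) = (-5*sqrt(3)/4 - 5/8) - (-5/4) = 5/8 - 5*sqrt(3)/4.

5/8 - 5*sqrt(3)/4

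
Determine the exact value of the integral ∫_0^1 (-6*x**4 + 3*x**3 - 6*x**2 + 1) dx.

By the power rule, an antiderivative is F(x) = -6*x**5/5 + 3*x**4/4 - 2*x**3 + x.
Then F(1) - F(0) = (-29/20) - (0) = -29/20.

-29/20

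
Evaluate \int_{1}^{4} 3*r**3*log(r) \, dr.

Integrate by parts once (u = ln r, dv = 3*r**3 dr).
An antiderivative is F(r) = 3*r**4*(4*log(r) - 1)/16.
Then F(4) - F(1) = (-48 + 384*log(2)) - (-3/16) = -765/16 + 384*log(2).

-765/16 + 384*log(2)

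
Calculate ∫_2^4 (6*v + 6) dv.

48

By the power rule, an antiderivative is F(v) = 3*v**2 + 6*v.
Then F(4) - F(2) = (72) - (24) = 48.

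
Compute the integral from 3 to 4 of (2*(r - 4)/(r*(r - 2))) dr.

log(64/81)

Factor the denominator: r**2 - 2*r = r(r - 2).
Partial fractions: 2*(r - 4)/(r*(r - 2)) = 4/r - 2/(r - 2).
An antiderivative is F(r) = 4*log(r) - 2*log(r - 2).
Then F(4) - F(3) = (log(64)) - (log(81)) = log(64/81).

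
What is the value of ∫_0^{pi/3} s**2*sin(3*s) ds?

Integrate by parts twice (u = s^2, dv = sin(3*s) ds).
An antiderivative is F(s) = -s**2*cos(3*s)/3 + 2*s*sin(3*s)/9 + 2*cos(3*s)/27.
Then F(pi/3) - F(0) = (-2/27 + pi**2/27) - (2/27) = -4/27 + pi**2/27.

-4/27 + pi**2/27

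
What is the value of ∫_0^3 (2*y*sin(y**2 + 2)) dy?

cos(2) - cos(11)

Let u = y**2 + 2, so du = 2*y dy. When y = 0, u = 2; when y = 3, u = 11.
The integral becomes ∫ sin(u) du from 2 to 11, with antiderivative -cos(u).
Back in y: F(y) = -cos(y**2 + 2).
Then F(3) - F(0) = (-cos(11)) - (-cos(2)) = cos(2) - cos(11).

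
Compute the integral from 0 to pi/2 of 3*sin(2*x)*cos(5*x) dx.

Use the identity sin(2*x)cos(5*x) = [sin(7*x) + sin(-3*x)]/2.
An antiderivative is F(x) = cos(3*x)/2 - 3*cos(7*x)/14.
Then F(pi/2) - F(0) = (0) - (2/7) = -2/7.

-2/7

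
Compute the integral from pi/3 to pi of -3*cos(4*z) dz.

-3*sqrt(3)/8

An antiderivative is F(z) = -3*sin(4*z)/4.
Then F(pi) - F(pi/3) = (0) - (3*sqrt(3)/8) = -3*sqrt(3)/8.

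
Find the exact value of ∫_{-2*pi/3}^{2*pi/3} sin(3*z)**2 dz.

Use the identity sin^2(3*z) = (1 - cos(6*z))/2.
An antiderivative is F(z) = z/2 - sin(6*z)/12.
Then F(2*pi/3) - F(-2*pi/3) = (pi/3) - (-pi/3) = 2*pi/3.

2*pi/3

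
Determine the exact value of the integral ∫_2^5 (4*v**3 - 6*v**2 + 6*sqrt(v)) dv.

By the power rule, an antiderivative is F(v) = v**4 + 4*v**(3/2) - 2*v**3.
Then F(5) - F(2) = (20*sqrt(5) + 375) - (8*sqrt(2)) = -8*sqrt(2) + 20*sqrt(5) + 375.

-8*sqrt(2) + 20*sqrt(5) + 375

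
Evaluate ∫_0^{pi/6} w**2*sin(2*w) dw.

Integrate by parts twice (u = w^2, dv = sin(2*w) dw).
An antiderivative is F(w) = -w**2*cos(2*w)/2 + w*sin(2*w)/2 + cos(2*w)/4.
Then F(pi/6) - F(0) = (-pi**2/144 + 1/8 + sqrt(3)*pi/24) - (1/4) = -1/8 - pi**2/144 + sqrt(3)*pi/24.

-1/8 - pi**2/144 + sqrt(3)*pi/24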